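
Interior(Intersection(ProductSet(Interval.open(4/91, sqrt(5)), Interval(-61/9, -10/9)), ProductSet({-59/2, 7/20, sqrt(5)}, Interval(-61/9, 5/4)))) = EmptySet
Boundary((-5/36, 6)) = {-5/36, 6}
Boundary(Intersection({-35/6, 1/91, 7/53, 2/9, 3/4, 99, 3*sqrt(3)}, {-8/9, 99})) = {99}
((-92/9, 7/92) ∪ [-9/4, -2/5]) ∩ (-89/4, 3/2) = (-92/9, 7/92)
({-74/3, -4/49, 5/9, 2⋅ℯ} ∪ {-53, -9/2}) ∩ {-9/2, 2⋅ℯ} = {-9/2, 2⋅ℯ}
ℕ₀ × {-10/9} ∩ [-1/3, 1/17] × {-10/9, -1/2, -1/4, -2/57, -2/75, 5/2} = {0} × {-10/9}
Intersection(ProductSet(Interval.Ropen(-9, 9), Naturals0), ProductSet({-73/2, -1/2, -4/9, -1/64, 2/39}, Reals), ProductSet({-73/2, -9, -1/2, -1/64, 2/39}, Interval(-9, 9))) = ProductSet({-1/2, -1/64, 2/39}, Range(0, 10, 1))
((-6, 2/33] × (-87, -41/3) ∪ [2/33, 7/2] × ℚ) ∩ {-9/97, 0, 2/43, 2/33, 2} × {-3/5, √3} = {2/33, 2} × {-3/5}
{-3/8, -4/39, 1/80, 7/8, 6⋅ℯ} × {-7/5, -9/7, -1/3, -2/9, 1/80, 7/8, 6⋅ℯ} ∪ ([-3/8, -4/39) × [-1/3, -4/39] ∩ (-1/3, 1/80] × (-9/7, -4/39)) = ((-1/3, -4/39) × [-1/3, -4/39)) ∪ ({-3/8, -4/39, 1/80, 7/8, 6⋅ℯ} × {-7/5, -9/7, -1/3, -2/9, 1/80, 7/8, 6⋅ℯ})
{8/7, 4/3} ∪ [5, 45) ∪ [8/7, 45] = [8/7, 45]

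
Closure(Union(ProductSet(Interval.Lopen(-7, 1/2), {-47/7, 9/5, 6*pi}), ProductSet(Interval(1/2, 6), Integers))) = Union(ProductSet(Interval(-7, 1/2), {-47/7, 9/5, 6*pi}), ProductSet(Interval(1/2, 6), Integers))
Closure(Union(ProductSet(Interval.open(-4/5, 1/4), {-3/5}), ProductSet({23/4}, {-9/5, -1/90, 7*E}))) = Union(ProductSet({23/4}, {-9/5, -1/90, 7*E}), ProductSet(Interval(-4/5, 1/4), {-3/5}))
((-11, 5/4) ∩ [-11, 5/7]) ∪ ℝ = (-∞, ∞)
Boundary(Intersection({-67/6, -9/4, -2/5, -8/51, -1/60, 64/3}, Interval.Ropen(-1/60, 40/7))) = {-1/60}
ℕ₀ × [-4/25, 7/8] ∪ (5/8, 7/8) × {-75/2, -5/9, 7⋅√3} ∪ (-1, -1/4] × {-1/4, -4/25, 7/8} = (ℕ₀ × [-4/25, 7/8]) ∪ ((-1, -1/4] × {-1/4, -4/25, 7/8}) ∪ ((5/8, 7/8) × {-75/2, -5/9, 7⋅√3})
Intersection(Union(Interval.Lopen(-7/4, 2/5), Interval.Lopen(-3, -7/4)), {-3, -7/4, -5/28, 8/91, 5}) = {-7/4, -5/28, 8/91}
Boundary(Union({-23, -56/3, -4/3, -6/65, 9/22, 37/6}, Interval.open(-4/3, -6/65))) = {-23, -56/3, -4/3, -6/65, 9/22, 37/6}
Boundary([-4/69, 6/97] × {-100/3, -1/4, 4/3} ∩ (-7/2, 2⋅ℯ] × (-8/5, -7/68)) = [-4/69, 6/97] × {-1/4}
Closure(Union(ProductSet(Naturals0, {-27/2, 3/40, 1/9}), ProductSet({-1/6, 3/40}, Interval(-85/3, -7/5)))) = Union(ProductSet({-1/6, 3/40}, Interval(-85/3, -7/5)), ProductSet(Naturals0, {-27/2, 3/40, 1/9}))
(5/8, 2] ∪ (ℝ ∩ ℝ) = (-∞, ∞)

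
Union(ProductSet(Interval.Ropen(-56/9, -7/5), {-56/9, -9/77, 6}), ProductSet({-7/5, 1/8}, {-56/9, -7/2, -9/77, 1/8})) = Union(ProductSet({-7/5, 1/8}, {-56/9, -7/2, -9/77, 1/8}), ProductSet(Interval.Ropen(-56/9, -7/5), {-56/9, -9/77, 6}))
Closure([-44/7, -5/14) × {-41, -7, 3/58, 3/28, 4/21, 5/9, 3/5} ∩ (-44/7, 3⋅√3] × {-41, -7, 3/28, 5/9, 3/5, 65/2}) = [-44/7, -5/14] × {-41, -7, 3/28, 5/9, 3/5}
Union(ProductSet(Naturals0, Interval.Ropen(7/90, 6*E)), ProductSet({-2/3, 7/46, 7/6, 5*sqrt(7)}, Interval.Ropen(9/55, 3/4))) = Union(ProductSet({-2/3, 7/46, 7/6, 5*sqrt(7)}, Interval.Ropen(9/55, 3/4)), ProductSet(Naturals0, Interval.Ropen(7/90, 6*E)))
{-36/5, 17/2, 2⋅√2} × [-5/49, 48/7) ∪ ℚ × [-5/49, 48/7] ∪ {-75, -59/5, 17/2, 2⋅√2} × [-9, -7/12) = (ℚ × [-5/49, 48/7]) ∪ ({-36/5, 17/2, 2⋅√2} × [-5/49, 48/7)) ∪ ({-75, -59/5, 17/2, 2⋅√2} × [-9, -7/12))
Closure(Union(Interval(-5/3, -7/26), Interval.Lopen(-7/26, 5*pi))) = Interval(-5/3, 5*pi)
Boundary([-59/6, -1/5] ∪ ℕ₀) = {-59/6, -1/5} ∪ (ℕ₀ \ (-59/6, -1/5))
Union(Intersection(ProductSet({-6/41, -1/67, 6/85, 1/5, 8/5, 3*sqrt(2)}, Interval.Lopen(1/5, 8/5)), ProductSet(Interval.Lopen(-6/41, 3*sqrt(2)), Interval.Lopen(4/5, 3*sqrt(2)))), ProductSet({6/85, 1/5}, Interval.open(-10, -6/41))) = Union(ProductSet({6/85, 1/5}, Interval.open(-10, -6/41)), ProductSet({-1/67, 6/85, 1/5, 8/5, 3*sqrt(2)}, Interval.Lopen(4/5, 8/5)))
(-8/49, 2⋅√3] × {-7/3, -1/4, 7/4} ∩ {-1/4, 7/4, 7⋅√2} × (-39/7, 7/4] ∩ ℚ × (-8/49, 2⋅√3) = {7/4} × {7/4}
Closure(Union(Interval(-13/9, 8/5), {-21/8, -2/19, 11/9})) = Union({-21/8}, Interval(-13/9, 8/5))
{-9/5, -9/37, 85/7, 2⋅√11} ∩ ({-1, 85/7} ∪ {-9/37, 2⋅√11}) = {-9/37, 85/7, 2⋅√11}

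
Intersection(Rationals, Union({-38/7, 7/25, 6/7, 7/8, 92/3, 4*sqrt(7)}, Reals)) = Rationals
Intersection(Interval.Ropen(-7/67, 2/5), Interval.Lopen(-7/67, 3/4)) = Interval.open(-7/67, 2/5)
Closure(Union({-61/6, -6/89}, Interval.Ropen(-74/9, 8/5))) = Union({-61/6}, Interval(-74/9, 8/5))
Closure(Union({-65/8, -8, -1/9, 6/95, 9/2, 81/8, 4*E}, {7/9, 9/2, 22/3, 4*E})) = {-65/8, -8, -1/9, 6/95, 7/9, 9/2, 22/3, 81/8, 4*E}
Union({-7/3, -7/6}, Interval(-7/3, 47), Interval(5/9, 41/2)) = Interval(-7/3, 47)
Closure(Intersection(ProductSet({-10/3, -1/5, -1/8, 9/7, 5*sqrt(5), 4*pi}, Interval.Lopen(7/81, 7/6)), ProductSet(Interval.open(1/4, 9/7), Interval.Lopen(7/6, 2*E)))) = EmptySet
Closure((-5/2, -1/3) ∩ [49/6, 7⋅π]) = ∅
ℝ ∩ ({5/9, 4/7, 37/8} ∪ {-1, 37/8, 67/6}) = {-1, 5/9, 4/7, 37/8, 67/6}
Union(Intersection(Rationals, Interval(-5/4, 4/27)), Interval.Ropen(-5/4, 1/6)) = Union(Intersection(Interval(-5/4, 4/27), Rationals), Interval.Ropen(-5/4, 1/6))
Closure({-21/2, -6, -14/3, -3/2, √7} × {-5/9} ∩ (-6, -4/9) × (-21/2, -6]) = ∅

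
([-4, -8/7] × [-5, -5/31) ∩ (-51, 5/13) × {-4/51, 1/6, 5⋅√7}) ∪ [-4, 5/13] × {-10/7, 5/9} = [-4, 5/13] × {-10/7, 5/9}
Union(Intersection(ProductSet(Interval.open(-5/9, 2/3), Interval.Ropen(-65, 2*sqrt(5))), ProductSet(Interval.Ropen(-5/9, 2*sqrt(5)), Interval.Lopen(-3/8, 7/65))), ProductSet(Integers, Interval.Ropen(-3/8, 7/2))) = Union(ProductSet(Integers, Interval.Ropen(-3/8, 7/2)), ProductSet(Interval.open(-5/9, 2/3), Interval.Lopen(-3/8, 7/65)))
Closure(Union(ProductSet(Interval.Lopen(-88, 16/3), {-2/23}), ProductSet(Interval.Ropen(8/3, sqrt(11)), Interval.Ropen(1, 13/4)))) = Union(ProductSet({8/3, sqrt(11)}, Interval(1, 13/4)), ProductSet(Interval(-88, 16/3), {-2/23}), ProductSet(Interval(8/3, sqrt(11)), {1, 13/4}), ProductSet(Interval.Ropen(8/3, sqrt(11)), Interval.Ropen(1, 13/4)))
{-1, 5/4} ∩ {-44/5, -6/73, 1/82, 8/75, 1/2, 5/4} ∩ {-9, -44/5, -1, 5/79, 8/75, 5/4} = {5/4}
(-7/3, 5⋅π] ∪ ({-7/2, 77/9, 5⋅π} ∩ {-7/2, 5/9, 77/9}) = {-7/2} ∪ (-7/3, 5⋅π]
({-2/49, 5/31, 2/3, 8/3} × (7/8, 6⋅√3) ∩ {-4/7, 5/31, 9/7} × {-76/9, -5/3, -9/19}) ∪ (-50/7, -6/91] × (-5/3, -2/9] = (-50/7, -6/91] × (-5/3, -2/9]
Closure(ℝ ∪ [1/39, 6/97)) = (-∞, ∞)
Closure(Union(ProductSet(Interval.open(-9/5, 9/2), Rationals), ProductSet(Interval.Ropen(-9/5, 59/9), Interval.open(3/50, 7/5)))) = Union(ProductSet({-9/5}, Reals), ProductSet({-9/5, 59/9}, Interval(3/50, 7/5)), ProductSet(Interval(-9/5, 9/2), Union(Interval(-oo, 3/50), Interval(7/5, oo))), ProductSet(Interval.open(-9/5, 9/2), Rationals), ProductSet(Interval(-9/5, 59/9), {3/50, 7/5}), ProductSet(Interval.Ropen(-9/5, 59/9), Interval.open(3/50, 7/5)))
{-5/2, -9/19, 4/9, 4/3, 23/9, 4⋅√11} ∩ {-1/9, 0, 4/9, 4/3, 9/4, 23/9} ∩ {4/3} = {4/3}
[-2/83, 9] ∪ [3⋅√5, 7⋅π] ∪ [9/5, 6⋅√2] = [-2/83, 7⋅π]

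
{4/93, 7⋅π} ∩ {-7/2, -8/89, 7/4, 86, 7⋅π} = {7⋅π}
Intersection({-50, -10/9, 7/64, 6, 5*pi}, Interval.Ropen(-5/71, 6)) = {7/64}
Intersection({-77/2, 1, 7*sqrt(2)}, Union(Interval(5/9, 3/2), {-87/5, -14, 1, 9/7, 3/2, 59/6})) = {1}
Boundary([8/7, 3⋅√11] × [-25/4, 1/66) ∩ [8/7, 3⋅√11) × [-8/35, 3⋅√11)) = ({8/7, 3⋅√11} × [-8/35, 1/66]) ∪ ([8/7, 3⋅√11] × {-8/35, 1/66})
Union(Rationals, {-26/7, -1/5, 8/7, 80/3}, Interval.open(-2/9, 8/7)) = Union(Interval(-2/9, 8/7), Rationals)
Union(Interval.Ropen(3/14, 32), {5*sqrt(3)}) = Interval.Ropen(3/14, 32)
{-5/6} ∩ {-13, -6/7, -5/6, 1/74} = {-5/6}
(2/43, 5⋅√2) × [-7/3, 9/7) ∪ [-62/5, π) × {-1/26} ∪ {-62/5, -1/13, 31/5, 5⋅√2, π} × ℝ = ([-62/5, π) × {-1/26}) ∪ ({-62/5, -1/13, 31/5, 5⋅√2, π} × ℝ) ∪ ((2/43, 5⋅√2) × [-7/3, 9/7))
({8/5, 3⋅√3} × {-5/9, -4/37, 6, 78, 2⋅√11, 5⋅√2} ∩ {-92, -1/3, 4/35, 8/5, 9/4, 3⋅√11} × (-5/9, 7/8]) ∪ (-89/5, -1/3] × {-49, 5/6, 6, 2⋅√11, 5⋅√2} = ({8/5} × {-4/37}) ∪ ((-89/5, -1/3] × {-49, 5/6, 6, 2⋅√11, 5⋅√2})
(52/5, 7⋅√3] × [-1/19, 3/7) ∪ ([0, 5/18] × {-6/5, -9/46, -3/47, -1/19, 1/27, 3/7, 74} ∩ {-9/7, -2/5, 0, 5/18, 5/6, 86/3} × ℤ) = ({0, 5/18} × {74}) ∪ ((52/5, 7⋅√3] × [-1/19, 3/7))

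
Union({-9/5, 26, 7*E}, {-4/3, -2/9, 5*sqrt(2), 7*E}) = {-9/5, -4/3, -2/9, 26, 5*sqrt(2), 7*E}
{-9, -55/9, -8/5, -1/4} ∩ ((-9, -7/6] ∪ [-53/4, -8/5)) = {-9, -55/9, -8/5}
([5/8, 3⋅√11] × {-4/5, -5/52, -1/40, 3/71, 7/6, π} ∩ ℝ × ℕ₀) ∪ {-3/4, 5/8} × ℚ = {-3/4, 5/8} × ℚ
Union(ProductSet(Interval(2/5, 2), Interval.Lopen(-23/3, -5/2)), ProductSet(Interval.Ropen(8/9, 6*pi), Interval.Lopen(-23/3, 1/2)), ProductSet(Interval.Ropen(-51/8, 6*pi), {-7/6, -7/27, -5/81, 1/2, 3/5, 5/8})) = Union(ProductSet(Interval.Ropen(-51/8, 6*pi), {-7/6, -7/27, -5/81, 1/2, 3/5, 5/8}), ProductSet(Interval(2/5, 2), Interval.Lopen(-23/3, -5/2)), ProductSet(Interval.Ropen(8/9, 6*pi), Interval.Lopen(-23/3, 1/2)))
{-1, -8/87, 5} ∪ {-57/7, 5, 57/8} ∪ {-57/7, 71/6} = {-57/7, -1, -8/87, 5, 57/8, 71/6}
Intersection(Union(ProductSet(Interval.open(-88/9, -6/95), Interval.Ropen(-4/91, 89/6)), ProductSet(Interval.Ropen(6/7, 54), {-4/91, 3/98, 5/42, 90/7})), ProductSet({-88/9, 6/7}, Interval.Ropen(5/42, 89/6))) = ProductSet({6/7}, {5/42, 90/7})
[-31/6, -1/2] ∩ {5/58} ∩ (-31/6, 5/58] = ∅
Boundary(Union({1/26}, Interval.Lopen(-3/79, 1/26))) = {-3/79, 1/26}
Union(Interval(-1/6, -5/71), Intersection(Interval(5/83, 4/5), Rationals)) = Union(Intersection(Interval(5/83, 4/5), Rationals), Interval(-1/6, -5/71))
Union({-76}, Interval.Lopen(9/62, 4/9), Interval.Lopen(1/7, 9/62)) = Union({-76}, Interval.Lopen(1/7, 4/9))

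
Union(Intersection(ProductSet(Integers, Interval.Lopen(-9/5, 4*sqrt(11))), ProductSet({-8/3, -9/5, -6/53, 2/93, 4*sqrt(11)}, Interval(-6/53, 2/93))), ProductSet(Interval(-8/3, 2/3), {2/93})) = ProductSet(Interval(-8/3, 2/3), {2/93})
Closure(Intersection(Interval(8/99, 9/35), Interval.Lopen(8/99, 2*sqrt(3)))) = Interval(8/99, 9/35)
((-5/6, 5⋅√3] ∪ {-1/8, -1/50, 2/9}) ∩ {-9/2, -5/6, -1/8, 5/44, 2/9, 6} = {-1/8, 5/44, 2/9, 6}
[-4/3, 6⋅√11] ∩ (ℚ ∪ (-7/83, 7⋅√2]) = [-7/83, 7⋅√2] ∪ (ℚ ∩ [-4/3, 6⋅√11])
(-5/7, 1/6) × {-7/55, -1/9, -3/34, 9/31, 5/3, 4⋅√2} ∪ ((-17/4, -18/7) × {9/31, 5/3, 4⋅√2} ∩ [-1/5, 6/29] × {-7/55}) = (-5/7, 1/6) × {-7/55, -1/9, -3/34, 9/31, 5/3, 4⋅√2}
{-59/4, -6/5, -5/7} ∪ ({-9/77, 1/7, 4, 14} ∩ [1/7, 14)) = {-59/4, -6/5, -5/7, 1/7, 4}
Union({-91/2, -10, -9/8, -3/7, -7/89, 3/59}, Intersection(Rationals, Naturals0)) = Union({-91/2, -10, -9/8, -3/7, -7/89, 3/59}, Naturals0)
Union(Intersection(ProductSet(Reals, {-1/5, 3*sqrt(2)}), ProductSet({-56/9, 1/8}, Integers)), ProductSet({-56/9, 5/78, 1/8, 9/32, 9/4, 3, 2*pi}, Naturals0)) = ProductSet({-56/9, 5/78, 1/8, 9/32, 9/4, 3, 2*pi}, Naturals0)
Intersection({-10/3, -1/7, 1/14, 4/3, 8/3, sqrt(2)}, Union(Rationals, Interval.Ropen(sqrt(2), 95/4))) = {-10/3, -1/7, 1/14, 4/3, 8/3, sqrt(2)}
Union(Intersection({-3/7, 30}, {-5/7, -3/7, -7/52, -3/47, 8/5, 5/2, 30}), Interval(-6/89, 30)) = Union({-3/7}, Interval(-6/89, 30))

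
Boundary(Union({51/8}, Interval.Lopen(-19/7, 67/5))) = {-19/7, 67/5}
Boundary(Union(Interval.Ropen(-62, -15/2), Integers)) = Union(Complement(Integers, Interval.open(-62, -15/2)), {-15/2})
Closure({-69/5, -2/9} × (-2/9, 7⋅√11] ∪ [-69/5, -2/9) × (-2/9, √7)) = ([-69/5, -2/9] × {-2/9, √7}) ∪ ({-69/5, -2/9} × [-2/9, 7⋅√11]) ∪ ([-69/5, -2/9) × (-2/9, √7))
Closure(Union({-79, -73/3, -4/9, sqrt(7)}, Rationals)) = Reals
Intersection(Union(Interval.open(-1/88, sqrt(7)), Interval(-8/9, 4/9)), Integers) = Range(0, 3, 1)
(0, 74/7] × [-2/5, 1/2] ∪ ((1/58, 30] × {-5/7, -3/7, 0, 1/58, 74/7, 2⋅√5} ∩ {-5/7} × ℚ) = (0, 74/7] × [-2/5, 1/2]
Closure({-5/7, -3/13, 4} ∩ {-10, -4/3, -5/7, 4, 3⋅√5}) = {-5/7, 4}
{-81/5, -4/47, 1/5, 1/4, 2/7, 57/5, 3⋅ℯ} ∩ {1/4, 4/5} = {1/4}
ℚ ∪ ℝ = ℝ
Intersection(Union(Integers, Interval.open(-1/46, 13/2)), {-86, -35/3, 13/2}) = {-86}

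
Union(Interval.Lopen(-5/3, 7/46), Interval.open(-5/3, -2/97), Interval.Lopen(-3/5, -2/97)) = Interval.Lopen(-5/3, 7/46)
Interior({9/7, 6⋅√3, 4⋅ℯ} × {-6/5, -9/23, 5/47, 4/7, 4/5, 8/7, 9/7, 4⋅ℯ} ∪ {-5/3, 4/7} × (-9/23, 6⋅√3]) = ∅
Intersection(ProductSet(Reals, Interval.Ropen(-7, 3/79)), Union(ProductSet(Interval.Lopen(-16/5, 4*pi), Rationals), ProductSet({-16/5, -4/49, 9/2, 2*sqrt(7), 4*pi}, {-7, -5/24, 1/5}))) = Union(ProductSet({-16/5, -4/49, 9/2, 2*sqrt(7), 4*pi}, {-7, -5/24}), ProductSet(Interval.Lopen(-16/5, 4*pi), Intersection(Interval.Ropen(-7, 3/79), Rationals)))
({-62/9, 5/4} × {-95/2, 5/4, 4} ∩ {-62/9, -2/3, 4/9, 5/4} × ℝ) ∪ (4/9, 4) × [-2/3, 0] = ({-62/9, 5/4} × {-95/2, 5/4, 4}) ∪ ((4/9, 4) × [-2/3, 0])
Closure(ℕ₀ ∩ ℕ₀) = ℕ₀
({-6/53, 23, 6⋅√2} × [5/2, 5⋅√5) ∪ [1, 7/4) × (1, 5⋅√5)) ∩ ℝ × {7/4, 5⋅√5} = [1, 7/4) × {7/4}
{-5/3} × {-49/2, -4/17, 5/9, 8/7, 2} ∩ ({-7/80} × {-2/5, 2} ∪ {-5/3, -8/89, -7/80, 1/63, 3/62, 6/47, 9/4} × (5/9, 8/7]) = {-5/3} × {8/7}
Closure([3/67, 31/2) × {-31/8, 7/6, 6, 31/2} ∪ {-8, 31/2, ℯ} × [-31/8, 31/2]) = ({-8, 31/2, ℯ} × [-31/8, 31/2]) ∪ ([3/67, 31/2] × {-31/8, 7/6, 6, 31/2})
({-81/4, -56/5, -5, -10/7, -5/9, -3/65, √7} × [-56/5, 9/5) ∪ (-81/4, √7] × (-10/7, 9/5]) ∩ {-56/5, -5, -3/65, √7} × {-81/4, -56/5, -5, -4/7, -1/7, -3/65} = {-56/5, -5, -3/65, √7} × {-56/5, -5, -4/7, -1/7, -3/65}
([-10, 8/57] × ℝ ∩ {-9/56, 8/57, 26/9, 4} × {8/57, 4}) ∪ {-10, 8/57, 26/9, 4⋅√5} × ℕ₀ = ({-9/56, 8/57} × {8/57, 4}) ∪ ({-10, 8/57, 26/9, 4⋅√5} × ℕ₀)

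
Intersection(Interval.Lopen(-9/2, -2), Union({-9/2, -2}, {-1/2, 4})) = {-2}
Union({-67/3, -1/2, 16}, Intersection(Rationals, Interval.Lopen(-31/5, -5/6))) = Union({-67/3, -1/2, 16}, Intersection(Interval.Lopen(-31/5, -5/6), Rationals))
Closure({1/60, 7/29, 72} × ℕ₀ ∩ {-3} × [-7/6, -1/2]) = ∅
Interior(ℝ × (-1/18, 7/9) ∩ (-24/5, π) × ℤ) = ∅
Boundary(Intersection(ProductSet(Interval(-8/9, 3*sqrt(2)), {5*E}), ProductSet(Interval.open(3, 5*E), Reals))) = ProductSet(Interval(3, 3*sqrt(2)), {5*E})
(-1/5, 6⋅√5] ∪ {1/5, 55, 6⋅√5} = (-1/5, 6⋅√5] ∪ {55}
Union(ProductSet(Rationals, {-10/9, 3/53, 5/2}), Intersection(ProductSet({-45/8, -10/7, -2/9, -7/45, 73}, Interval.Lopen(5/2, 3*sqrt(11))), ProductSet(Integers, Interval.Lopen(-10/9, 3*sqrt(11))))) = Union(ProductSet({73}, Interval.Lopen(5/2, 3*sqrt(11))), ProductSet(Rationals, {-10/9, 3/53, 5/2}))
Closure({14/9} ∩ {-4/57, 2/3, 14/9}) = {14/9}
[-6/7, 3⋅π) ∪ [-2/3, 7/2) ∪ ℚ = ℚ ∪ [-6/7, 3⋅π)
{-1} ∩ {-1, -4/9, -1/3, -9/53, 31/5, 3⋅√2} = {-1}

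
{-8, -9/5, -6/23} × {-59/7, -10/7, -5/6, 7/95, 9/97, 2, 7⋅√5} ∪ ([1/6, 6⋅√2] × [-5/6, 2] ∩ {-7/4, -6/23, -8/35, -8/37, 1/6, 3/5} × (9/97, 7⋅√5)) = ({1/6, 3/5} × (9/97, 2]) ∪ ({-8, -9/5, -6/23} × {-59/7, -10/7, -5/6, 7/95, 9/97, 2, 7⋅√5})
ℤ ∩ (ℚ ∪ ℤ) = ℤ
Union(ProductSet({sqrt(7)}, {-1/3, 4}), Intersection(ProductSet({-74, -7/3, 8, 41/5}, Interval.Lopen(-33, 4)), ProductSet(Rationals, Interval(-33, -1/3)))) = Union(ProductSet({sqrt(7)}, {-1/3, 4}), ProductSet({-74, -7/3, 8, 41/5}, Interval.Lopen(-33, -1/3)))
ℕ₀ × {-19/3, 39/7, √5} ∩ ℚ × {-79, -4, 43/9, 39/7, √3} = ℕ₀ × {39/7}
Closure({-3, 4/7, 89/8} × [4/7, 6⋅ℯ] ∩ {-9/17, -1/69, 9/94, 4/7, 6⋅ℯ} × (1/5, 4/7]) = {4/7} × {4/7}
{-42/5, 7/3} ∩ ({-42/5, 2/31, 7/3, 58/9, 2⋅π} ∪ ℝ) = {-42/5, 7/3}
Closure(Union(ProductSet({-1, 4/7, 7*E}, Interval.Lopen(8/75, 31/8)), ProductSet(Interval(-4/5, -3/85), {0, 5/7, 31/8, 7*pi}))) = Union(ProductSet({-1, 4/7, 7*E}, Interval(8/75, 31/8)), ProductSet(Interval(-4/5, -3/85), {0, 5/7, 31/8, 7*pi}))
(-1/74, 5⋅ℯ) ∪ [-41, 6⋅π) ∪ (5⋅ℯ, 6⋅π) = [-41, 6⋅π)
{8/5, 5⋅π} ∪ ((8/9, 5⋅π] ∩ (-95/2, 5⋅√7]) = (8/9, 5⋅√7] ∪ {5⋅π}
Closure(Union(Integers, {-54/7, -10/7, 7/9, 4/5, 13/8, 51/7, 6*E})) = Union({-54/7, -10/7, 7/9, 4/5, 13/8, 51/7, 6*E}, Integers)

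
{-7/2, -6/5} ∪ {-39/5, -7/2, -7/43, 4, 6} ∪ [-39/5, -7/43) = [-39/5, -7/43] ∪ {4, 6}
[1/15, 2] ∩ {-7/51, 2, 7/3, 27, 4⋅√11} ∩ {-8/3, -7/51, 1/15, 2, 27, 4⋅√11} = {2}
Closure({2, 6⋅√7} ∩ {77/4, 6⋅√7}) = {6⋅√7}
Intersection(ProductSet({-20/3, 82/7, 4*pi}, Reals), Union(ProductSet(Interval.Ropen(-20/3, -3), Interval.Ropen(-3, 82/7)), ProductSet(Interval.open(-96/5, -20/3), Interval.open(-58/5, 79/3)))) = ProductSet({-20/3}, Interval.Ropen(-3, 82/7))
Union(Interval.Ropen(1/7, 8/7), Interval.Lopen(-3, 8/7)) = Interval.Lopen(-3, 8/7)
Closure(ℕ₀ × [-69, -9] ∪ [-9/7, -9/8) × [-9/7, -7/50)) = ({-9/7, -9/8} × [-9/7, -7/50]) ∪ ([-9/7, -9/8] × {-9/7, -7/50}) ∪ ([-9/7, -9/8) × [-9/7, -7/50)) ∪ ((ℕ₀ ∪ (ℕ₀ \ (-9/7, -9/8))) × [-69, -9])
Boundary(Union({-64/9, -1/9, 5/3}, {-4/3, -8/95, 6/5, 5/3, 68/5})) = {-64/9, -4/3, -1/9, -8/95, 6/5, 5/3, 68/5}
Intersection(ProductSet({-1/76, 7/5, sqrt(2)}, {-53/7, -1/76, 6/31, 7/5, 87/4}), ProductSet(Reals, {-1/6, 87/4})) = ProductSet({-1/76, 7/5, sqrt(2)}, {87/4})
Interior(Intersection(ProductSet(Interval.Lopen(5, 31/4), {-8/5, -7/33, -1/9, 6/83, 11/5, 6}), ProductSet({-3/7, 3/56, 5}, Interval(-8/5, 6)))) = EmptySet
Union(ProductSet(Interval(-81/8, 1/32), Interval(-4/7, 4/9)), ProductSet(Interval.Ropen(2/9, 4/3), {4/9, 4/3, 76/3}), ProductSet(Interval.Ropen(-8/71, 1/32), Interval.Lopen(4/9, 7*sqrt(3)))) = Union(ProductSet(Interval(-81/8, 1/32), Interval(-4/7, 4/9)), ProductSet(Interval.Ropen(-8/71, 1/32), Interval.Lopen(4/9, 7*sqrt(3))), ProductSet(Interval.Ropen(2/9, 4/3), {4/9, 4/3, 76/3}))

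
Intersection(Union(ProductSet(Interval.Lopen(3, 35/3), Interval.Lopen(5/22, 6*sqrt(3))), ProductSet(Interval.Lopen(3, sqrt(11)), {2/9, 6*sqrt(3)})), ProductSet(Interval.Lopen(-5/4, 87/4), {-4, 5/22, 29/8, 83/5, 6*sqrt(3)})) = ProductSet(Interval.Lopen(3, 35/3), {29/8, 6*sqrt(3)})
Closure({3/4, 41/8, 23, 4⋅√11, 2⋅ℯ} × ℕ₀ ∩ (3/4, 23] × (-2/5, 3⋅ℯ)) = {41/8, 23, 4⋅√11, 2⋅ℯ} × {0, 1, …, 8}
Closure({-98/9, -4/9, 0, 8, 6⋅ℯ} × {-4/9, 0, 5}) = {-98/9, -4/9, 0, 8, 6⋅ℯ} × {-4/9, 0, 5}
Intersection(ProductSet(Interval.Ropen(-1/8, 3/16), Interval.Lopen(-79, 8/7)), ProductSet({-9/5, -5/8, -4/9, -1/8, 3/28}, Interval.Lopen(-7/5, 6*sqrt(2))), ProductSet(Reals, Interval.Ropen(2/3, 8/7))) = ProductSet({-1/8, 3/28}, Interval.Ropen(2/3, 8/7))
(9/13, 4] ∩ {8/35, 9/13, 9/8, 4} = {9/8, 4}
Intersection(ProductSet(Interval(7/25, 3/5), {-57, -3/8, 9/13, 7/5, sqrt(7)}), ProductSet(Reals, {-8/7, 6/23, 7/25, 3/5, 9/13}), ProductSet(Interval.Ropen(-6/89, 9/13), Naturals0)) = EmptySet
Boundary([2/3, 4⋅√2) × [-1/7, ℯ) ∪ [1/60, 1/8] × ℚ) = ([1/60, 1/8] × (-∞, ∞)) ∪ ({2/3, 4⋅√2} × [-1/7, ℯ]) ∪ ([2/3, 4⋅√2] × {-1/7, ℯ})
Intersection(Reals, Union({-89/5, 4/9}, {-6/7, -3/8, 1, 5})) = {-89/5, -6/7, -3/8, 4/9, 1, 5}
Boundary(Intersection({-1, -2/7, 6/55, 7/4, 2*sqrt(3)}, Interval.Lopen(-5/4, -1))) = {-1}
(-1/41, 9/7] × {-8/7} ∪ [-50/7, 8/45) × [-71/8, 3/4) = ((-1/41, 9/7] × {-8/7}) ∪ ([-50/7, 8/45) × [-71/8, 3/4))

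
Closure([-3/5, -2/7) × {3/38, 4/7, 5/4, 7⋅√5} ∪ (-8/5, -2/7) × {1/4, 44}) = ([-8/5, -2/7] × {1/4, 44}) ∪ ([-3/5, -2/7] × {3/38, 4/7, 5/4, 7⋅√5})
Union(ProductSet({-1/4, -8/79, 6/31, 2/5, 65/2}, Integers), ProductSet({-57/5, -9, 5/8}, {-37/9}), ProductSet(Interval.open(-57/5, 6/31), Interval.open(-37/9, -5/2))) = Union(ProductSet({-57/5, -9, 5/8}, {-37/9}), ProductSet({-1/4, -8/79, 6/31, 2/5, 65/2}, Integers), ProductSet(Interval.open(-57/5, 6/31), Interval.open(-37/9, -5/2)))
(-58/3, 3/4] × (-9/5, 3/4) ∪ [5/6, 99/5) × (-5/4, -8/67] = ((-58/3, 3/4] × (-9/5, 3/4)) ∪ ([5/6, 99/5) × (-5/4, -8/67])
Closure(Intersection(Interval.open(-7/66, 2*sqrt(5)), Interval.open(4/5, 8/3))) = Interval(4/5, 8/3)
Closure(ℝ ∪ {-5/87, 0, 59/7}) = ℝ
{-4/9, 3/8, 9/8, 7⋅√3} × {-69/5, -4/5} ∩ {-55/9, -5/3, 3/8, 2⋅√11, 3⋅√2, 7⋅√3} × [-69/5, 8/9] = {3/8, 7⋅√3} × {-69/5, -4/5}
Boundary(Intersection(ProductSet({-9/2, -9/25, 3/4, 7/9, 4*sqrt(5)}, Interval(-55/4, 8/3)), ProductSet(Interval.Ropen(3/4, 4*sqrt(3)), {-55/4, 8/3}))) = ProductSet({3/4, 7/9}, {-55/4, 8/3})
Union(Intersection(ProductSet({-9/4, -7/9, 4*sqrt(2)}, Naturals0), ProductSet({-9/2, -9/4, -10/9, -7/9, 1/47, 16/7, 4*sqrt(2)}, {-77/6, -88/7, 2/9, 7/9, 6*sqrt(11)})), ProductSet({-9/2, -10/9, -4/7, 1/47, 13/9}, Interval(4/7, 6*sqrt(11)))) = ProductSet({-9/2, -10/9, -4/7, 1/47, 13/9}, Interval(4/7, 6*sqrt(11)))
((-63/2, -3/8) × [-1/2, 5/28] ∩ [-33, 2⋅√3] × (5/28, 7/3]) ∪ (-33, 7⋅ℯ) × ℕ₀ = (-33, 7⋅ℯ) × ℕ₀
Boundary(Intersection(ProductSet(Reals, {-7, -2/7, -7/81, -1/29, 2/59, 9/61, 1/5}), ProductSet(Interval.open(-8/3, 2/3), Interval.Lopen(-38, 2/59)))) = ProductSet(Interval(-8/3, 2/3), {-7, -2/7, -7/81, -1/29, 2/59})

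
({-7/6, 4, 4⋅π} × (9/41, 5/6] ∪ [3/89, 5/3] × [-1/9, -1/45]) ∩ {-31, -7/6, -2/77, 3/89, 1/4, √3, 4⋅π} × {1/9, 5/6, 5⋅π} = {-7/6, 4⋅π} × {5/6}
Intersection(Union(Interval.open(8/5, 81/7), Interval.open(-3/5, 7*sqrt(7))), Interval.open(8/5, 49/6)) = Interval.open(8/5, 49/6)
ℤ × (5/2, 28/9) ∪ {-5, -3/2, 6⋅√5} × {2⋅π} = (ℤ × (5/2, 28/9)) ∪ ({-5, -3/2, 6⋅√5} × {2⋅π})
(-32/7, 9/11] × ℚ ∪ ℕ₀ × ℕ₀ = (ℕ₀ × ℕ₀) ∪ ((-32/7, 9/11] × ℚ)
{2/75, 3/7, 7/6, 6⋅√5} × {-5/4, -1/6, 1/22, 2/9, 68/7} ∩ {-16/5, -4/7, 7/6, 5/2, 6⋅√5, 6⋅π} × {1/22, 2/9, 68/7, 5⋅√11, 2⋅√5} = {7/6, 6⋅√5} × {1/22, 2/9, 68/7}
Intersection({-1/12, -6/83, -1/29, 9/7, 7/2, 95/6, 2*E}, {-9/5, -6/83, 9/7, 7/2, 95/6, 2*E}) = {-6/83, 9/7, 7/2, 95/6, 2*E}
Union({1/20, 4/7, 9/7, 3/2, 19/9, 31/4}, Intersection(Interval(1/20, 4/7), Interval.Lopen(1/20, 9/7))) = Union({9/7, 3/2, 19/9, 31/4}, Interval(1/20, 4/7))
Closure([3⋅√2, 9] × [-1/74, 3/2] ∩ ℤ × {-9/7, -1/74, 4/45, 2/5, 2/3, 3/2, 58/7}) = {5, 6, …, 9} × {-1/74, 4/45, 2/5, 2/3, 3/2}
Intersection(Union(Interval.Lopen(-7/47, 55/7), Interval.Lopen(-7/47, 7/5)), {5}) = {5}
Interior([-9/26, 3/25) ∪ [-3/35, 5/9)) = (-9/26, 5/9)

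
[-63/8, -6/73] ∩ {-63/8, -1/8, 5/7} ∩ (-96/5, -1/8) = {-63/8}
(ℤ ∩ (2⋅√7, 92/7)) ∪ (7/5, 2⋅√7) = (7/5, 2⋅√7) ∪ {6, 7, …, 13}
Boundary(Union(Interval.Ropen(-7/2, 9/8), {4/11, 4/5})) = {-7/2, 9/8}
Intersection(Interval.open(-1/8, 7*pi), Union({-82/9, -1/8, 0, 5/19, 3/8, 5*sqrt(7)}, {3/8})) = {0, 5/19, 3/8, 5*sqrt(7)}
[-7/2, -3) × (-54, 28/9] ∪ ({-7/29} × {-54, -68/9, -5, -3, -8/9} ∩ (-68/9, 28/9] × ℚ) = ({-7/29} × {-54, -68/9, -5, -3, -8/9}) ∪ ([-7/2, -3) × (-54, 28/9])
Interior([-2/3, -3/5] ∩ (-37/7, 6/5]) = (-2/3, -3/5)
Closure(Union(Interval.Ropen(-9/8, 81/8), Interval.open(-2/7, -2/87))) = Interval(-9/8, 81/8)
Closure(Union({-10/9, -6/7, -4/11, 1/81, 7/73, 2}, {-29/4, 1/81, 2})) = {-29/4, -10/9, -6/7, -4/11, 1/81, 7/73, 2}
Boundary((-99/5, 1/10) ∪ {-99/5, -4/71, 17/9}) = {-99/5, 1/10, 17/9}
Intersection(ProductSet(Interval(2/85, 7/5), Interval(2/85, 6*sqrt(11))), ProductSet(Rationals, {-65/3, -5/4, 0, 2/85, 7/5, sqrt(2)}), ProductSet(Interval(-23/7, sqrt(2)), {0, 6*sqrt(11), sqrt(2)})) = ProductSet(Intersection(Interval(2/85, 7/5), Rationals), {sqrt(2)})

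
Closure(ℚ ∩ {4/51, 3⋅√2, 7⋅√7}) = {4/51}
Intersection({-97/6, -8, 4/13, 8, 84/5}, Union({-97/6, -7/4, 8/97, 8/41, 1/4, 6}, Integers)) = {-97/6, -8, 8}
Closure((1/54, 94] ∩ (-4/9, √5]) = [1/54, √5]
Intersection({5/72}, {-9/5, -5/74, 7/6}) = EmptySet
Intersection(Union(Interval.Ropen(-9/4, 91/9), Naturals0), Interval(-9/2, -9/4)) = {-9/4}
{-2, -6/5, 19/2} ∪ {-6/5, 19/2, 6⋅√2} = {-2, -6/5, 19/2, 6⋅√2}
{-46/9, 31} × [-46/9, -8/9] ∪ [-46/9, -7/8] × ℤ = ([-46/9, -7/8] × ℤ) ∪ ({-46/9, 31} × [-46/9, -8/9])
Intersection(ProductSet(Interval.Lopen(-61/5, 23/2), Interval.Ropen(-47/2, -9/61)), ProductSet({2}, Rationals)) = ProductSet({2}, Intersection(Interval.Ropen(-47/2, -9/61), Rationals))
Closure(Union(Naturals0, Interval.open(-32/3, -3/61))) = Union(Complement(Naturals0, Interval.open(-32/3, -3/61)), Interval(-32/3, -3/61), Naturals0)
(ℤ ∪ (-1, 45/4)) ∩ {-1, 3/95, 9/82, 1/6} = {-1, 3/95, 9/82, 1/6}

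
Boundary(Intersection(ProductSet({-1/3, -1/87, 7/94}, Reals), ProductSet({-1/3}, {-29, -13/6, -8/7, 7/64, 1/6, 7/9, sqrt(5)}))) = ProductSet({-1/3}, {-29, -13/6, -8/7, 7/64, 1/6, 7/9, sqrt(5)})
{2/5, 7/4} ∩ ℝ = {2/5, 7/4}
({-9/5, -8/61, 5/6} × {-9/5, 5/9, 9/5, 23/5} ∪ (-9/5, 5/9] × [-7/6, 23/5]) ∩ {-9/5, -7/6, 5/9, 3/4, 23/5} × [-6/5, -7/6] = {-7/6, 5/9} × {-7/6}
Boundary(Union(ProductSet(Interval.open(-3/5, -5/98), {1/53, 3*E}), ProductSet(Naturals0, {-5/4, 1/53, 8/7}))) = Union(ProductSet(Interval(-3/5, -5/98), {1/53, 3*E}), ProductSet(Naturals0, {-5/4, 1/53, 8/7}))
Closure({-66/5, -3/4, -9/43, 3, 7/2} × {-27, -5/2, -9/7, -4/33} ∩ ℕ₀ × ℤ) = {3} × {-27}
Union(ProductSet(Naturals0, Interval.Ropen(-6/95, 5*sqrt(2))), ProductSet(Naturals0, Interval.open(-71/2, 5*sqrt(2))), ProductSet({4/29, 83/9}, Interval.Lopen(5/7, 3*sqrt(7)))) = Union(ProductSet({4/29, 83/9}, Interval.Lopen(5/7, 3*sqrt(7))), ProductSet(Naturals0, Interval.open(-71/2, 5*sqrt(2))))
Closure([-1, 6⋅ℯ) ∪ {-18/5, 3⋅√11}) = {-18/5} ∪ [-1, 6⋅ℯ]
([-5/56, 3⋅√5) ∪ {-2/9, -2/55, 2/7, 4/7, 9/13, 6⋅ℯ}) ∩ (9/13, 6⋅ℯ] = (9/13, 3⋅√5) ∪ {6⋅ℯ}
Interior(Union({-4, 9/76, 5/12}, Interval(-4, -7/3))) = Interval.open(-4, -7/3)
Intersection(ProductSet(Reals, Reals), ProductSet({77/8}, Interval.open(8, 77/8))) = ProductSet({77/8}, Interval.open(8, 77/8))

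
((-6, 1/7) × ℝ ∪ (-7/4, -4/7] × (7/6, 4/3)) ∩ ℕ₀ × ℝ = {0} × ℝ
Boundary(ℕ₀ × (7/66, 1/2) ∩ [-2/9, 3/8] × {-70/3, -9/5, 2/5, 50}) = {0} × {2/5}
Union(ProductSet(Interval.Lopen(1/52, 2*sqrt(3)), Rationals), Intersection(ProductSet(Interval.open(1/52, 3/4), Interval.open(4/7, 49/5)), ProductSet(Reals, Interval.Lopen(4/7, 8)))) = Union(ProductSet(Interval.open(1/52, 3/4), Interval.Lopen(4/7, 8)), ProductSet(Interval.Lopen(1/52, 2*sqrt(3)), Rationals))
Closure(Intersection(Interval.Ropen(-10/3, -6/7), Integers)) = Range(-3, 0, 1)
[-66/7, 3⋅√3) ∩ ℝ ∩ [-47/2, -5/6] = [-66/7, -5/6]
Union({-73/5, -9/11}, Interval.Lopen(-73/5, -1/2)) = Interval(-73/5, -1/2)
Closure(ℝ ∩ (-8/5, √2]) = [-8/5, √2]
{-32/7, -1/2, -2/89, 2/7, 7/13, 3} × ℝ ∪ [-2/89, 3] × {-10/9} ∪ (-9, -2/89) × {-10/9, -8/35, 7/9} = ([-2/89, 3] × {-10/9}) ∪ ({-32/7, -1/2, -2/89, 2/7, 7/13, 3} × ℝ) ∪ ((-9, -2/89) × {-10/9, -8/35, 7/9})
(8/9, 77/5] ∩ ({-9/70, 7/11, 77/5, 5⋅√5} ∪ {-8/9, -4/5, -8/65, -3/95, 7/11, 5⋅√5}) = {77/5, 5⋅√5}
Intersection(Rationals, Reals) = Rationals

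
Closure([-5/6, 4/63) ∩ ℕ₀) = {0}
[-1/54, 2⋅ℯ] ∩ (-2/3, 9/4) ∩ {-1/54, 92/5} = {-1/54}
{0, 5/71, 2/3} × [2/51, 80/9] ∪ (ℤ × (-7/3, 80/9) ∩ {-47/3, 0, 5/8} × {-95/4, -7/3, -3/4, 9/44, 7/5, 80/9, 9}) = ({0} × {-3/4, 9/44, 7/5}) ∪ ({0, 5/71, 2/3} × [2/51, 80/9])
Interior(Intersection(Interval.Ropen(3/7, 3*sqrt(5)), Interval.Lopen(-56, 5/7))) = Interval.open(3/7, 5/7)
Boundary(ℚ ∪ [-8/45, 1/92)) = (-∞, -8/45] ∪ [1/92, ∞)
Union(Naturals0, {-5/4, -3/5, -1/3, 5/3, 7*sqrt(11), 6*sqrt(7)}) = Union({-5/4, -3/5, -1/3, 5/3, 7*sqrt(11), 6*sqrt(7)}, Naturals0)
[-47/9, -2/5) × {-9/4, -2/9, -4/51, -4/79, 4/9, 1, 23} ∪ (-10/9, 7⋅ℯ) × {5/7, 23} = ((-10/9, 7⋅ℯ) × {5/7, 23}) ∪ ([-47/9, -2/5) × {-9/4, -2/9, -4/51, -4/79, 4/9, 1, 23})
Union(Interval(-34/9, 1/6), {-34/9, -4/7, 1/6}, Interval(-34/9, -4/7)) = Interval(-34/9, 1/6)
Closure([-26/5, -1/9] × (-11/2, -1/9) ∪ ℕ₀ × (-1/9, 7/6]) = (ℕ₀ × (-1/9, 7/6]) ∪ ([-26/5, -1/9] × [-11/2, -1/9]) ∪ ((ℕ₀ ∪ (ℕ₀ \ (-26/5, -1/9))) × [-1/9, 7/6])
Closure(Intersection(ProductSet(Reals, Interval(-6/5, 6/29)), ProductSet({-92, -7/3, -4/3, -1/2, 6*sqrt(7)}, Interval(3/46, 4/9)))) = ProductSet({-92, -7/3, -4/3, -1/2, 6*sqrt(7)}, Interval(3/46, 6/29))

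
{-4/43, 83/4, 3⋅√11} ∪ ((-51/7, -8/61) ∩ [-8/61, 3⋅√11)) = {-4/43, 83/4, 3⋅√11}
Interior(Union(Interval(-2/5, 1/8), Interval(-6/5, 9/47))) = Interval.open(-6/5, 9/47)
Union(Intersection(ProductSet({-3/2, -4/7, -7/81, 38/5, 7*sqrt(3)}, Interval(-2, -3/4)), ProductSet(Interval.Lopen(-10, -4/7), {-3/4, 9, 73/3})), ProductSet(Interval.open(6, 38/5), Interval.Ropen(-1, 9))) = Union(ProductSet({-3/2, -4/7}, {-3/4}), ProductSet(Interval.open(6, 38/5), Interval.Ropen(-1, 9)))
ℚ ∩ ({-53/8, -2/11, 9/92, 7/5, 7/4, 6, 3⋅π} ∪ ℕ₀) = {-53/8, -2/11, 9/92, 7/5, 7/4} ∪ ℕ₀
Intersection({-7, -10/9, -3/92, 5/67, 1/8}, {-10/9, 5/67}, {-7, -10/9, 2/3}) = {-10/9}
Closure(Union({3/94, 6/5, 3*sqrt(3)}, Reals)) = Reals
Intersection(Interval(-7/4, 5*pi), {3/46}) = {3/46}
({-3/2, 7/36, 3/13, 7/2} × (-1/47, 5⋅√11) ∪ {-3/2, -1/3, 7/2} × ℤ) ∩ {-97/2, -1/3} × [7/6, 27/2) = {-1/3} × {2, 3, …, 13}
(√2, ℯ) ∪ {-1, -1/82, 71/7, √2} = {-1, -1/82, 71/7} ∪ [√2, ℯ)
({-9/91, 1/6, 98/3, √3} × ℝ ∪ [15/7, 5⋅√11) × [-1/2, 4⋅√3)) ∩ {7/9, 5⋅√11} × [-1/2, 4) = ∅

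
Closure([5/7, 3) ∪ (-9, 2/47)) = [-9, 2/47] ∪ [5/7, 3]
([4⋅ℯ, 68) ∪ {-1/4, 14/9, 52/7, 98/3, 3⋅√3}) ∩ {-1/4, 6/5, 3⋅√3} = {-1/4, 3⋅√3}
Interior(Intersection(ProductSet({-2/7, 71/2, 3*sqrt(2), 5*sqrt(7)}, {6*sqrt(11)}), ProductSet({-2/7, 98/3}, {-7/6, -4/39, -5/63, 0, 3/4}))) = EmptySet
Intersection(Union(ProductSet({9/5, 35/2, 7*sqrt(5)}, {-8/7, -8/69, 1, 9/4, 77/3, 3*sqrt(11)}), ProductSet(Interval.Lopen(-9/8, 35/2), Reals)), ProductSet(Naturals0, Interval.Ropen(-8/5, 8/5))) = ProductSet(Range(0, 18, 1), Interval.Ropen(-8/5, 8/5))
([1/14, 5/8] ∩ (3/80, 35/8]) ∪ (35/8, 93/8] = [1/14, 5/8] ∪ (35/8, 93/8]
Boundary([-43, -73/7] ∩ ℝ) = {-43, -73/7}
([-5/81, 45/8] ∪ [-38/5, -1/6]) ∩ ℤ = {-7, -6, …, -1} ∪ {0, 1, …, 5}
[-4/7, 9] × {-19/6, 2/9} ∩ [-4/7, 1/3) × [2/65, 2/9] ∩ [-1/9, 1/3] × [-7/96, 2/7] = [-1/9, 1/3) × {2/9}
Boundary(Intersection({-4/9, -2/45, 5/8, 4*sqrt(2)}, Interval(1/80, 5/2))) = {5/8}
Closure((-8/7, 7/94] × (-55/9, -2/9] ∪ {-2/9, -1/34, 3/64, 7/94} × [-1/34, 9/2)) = ({-8/7, 7/94} × [-55/9, -2/9]) ∪ ([-8/7, 7/94] × {-55/9, -2/9}) ∪ ({-2/9, -1/34, 3/64, 7/94} × [-1/34, 9/2]) ∪ ((-8/7, 7/94] × (-55/9, -2/9])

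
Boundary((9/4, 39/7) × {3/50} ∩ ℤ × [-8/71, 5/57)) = {3, 4, 5} × {3/50}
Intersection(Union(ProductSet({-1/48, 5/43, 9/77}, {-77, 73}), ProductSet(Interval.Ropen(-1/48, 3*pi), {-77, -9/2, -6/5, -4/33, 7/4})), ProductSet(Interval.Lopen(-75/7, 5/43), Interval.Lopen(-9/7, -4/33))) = ProductSet(Interval(-1/48, 5/43), {-6/5, -4/33})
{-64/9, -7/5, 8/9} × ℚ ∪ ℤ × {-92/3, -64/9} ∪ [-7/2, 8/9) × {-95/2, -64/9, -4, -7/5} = (ℤ × {-92/3, -64/9}) ∪ ({-64/9, -7/5, 8/9} × ℚ) ∪ ([-7/2, 8/9) × {-95/2, -64/9, -4, -7/5})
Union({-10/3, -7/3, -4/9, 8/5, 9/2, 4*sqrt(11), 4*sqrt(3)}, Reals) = Reals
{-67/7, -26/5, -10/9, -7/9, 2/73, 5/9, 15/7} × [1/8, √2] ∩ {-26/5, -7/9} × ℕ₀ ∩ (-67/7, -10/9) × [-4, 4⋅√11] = {-26/5} × {1}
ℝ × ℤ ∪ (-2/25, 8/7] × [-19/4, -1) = (ℝ × ℤ) ∪ ((-2/25, 8/7] × [-19/4, -1))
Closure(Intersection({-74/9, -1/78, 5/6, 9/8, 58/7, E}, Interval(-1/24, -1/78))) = {-1/78}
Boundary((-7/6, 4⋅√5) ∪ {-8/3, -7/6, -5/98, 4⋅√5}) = {-8/3, -7/6, 4⋅√5}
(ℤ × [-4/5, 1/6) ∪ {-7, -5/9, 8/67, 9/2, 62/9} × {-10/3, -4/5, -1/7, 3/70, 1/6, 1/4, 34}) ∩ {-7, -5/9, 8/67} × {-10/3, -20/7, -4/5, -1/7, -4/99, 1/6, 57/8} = ({-7} × {-4/5, -1/7, -4/99}) ∪ ({-7, -5/9, 8/67} × {-10/3, -4/5, -1/7, 1/6})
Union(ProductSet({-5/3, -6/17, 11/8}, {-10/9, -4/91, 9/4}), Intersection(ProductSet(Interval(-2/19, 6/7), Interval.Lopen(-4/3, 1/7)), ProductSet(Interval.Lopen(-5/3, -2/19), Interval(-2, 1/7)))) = Union(ProductSet({-2/19}, Interval.Lopen(-4/3, 1/7)), ProductSet({-5/3, -6/17, 11/8}, {-10/9, -4/91, 9/4}))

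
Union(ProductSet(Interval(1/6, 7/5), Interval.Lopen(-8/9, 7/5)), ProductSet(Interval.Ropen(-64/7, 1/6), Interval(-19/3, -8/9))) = Union(ProductSet(Interval.Ropen(-64/7, 1/6), Interval(-19/3, -8/9)), ProductSet(Interval(1/6, 7/5), Interval.Lopen(-8/9, 7/5)))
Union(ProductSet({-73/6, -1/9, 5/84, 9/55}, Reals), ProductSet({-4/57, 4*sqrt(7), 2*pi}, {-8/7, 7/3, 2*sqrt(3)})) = Union(ProductSet({-4/57, 4*sqrt(7), 2*pi}, {-8/7, 7/3, 2*sqrt(3)}), ProductSet({-73/6, -1/9, 5/84, 9/55}, Reals))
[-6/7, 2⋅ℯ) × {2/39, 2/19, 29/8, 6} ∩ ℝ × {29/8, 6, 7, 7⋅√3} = [-6/7, 2⋅ℯ) × {29/8, 6}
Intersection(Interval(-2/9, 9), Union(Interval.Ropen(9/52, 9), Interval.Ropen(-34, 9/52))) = Interval.Ropen(-2/9, 9)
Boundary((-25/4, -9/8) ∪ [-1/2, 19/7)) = {-25/4, -9/8, -1/2, 19/7}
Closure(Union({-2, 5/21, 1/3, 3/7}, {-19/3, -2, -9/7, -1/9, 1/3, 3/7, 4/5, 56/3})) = {-19/3, -2, -9/7, -1/9, 5/21, 1/3, 3/7, 4/5, 56/3}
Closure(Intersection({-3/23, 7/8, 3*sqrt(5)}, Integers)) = EmptySet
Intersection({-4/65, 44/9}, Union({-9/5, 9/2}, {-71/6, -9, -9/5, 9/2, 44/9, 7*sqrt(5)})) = {44/9}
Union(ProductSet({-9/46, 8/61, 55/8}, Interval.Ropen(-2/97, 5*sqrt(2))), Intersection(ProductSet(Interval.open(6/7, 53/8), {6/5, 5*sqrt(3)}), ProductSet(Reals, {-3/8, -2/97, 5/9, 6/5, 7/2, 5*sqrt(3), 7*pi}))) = Union(ProductSet({-9/46, 8/61, 55/8}, Interval.Ropen(-2/97, 5*sqrt(2))), ProductSet(Interval.open(6/7, 53/8), {6/5, 5*sqrt(3)}))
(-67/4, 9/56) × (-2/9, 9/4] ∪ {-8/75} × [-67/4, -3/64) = ({-8/75} × [-67/4, -3/64)) ∪ ((-67/4, 9/56) × (-2/9, 9/4])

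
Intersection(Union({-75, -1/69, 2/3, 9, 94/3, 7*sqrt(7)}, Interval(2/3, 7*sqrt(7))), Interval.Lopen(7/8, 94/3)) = Union({94/3}, Interval.Lopen(7/8, 7*sqrt(7)))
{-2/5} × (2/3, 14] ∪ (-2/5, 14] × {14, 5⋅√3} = ({-2/5} × (2/3, 14]) ∪ ((-2/5, 14] × {14, 5⋅√3})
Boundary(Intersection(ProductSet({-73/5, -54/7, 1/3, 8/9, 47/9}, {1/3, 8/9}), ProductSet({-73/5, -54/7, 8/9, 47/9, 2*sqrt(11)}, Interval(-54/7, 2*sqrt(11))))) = ProductSet({-73/5, -54/7, 8/9, 47/9}, {1/3, 8/9})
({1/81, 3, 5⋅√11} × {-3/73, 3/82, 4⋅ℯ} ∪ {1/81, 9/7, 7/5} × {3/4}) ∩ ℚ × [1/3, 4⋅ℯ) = {1/81, 9/7, 7/5} × {3/4}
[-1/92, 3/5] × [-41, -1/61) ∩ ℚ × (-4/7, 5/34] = (ℚ ∩ [-1/92, 3/5]) × (-4/7, -1/61)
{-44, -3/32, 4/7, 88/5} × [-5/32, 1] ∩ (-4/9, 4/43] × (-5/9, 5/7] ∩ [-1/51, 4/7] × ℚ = ∅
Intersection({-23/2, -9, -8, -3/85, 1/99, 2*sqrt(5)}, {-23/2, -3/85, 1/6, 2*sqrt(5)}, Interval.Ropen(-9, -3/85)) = EmptySet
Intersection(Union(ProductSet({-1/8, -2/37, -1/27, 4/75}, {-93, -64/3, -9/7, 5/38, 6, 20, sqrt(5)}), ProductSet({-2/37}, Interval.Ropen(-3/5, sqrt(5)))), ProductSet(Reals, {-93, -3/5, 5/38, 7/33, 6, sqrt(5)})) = Union(ProductSet({-2/37}, {-3/5, 5/38, 7/33}), ProductSet({-1/8, -2/37, -1/27, 4/75}, {-93, 5/38, 6, sqrt(5)}))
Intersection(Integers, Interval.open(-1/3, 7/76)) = Range(0, 1, 1)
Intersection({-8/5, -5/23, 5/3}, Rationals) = {-8/5, -5/23, 5/3}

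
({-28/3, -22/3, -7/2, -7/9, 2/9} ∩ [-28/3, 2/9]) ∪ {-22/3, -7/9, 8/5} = {-28/3, -22/3, -7/2, -7/9, 2/9, 8/5}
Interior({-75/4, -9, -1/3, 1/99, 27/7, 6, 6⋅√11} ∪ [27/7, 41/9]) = (27/7, 41/9)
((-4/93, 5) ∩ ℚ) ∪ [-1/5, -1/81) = [-1/5, -1/81] ∪ (ℚ ∩ (-4/93, 5))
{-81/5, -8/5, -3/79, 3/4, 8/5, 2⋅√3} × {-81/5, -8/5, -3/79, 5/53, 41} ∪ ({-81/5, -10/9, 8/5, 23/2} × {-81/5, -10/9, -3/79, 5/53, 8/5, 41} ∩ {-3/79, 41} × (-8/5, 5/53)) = {-81/5, -8/5, -3/79, 3/4, 8/5, 2⋅√3} × {-81/5, -8/5, -3/79, 5/53, 41}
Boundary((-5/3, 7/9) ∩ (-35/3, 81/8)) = {-5/3, 7/9}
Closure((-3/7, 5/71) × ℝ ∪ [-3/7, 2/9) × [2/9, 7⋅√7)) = ([-3/7, 5/71) × ℝ) ∪ ({-3/7, 2/9} × [2/9, 7⋅√7]) ∪ ([-3/7, 2/9) × [2/9, 7⋅√7)) ∪ (({-3/7} ∪ [5/71, 2/9]) × {2/9, 7⋅√7}) ∪ ({-3/7, 5/71} × ((-∞, 2/9] ∪ [7⋅√7, ∞)))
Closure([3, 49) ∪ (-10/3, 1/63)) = [-10/3, 1/63] ∪ [3, 49]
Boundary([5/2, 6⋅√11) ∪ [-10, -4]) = {-10, -4, 5/2, 6⋅√11}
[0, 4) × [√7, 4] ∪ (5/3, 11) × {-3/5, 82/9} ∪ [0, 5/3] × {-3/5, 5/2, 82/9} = ((5/3, 11) × {-3/5, 82/9}) ∪ ([0, 5/3] × {-3/5, 5/2, 82/9}) ∪ ([0, 4) × [√7, 4])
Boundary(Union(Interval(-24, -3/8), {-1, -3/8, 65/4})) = {-24, -3/8, 65/4}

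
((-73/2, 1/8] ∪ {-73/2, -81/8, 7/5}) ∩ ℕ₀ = {0}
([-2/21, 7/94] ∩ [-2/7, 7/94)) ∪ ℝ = (-∞, ∞)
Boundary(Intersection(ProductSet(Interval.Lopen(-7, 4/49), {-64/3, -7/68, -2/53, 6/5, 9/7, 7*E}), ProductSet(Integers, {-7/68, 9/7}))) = ProductSet(Range(-6, 1, 1), {-7/68, 9/7})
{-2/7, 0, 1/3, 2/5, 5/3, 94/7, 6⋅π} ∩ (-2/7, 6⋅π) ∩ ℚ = {0, 1/3, 2/5, 5/3, 94/7}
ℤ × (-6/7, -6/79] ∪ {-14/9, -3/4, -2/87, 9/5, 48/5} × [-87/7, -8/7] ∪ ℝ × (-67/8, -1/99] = (ℝ × (-67/8, -1/99]) ∪ ({-14/9, -3/4, -2/87, 9/5, 48/5} × [-87/7, -8/7])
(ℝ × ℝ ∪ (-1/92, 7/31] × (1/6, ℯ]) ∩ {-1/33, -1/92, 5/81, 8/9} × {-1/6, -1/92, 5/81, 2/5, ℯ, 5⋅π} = {-1/33, -1/92, 5/81, 8/9} × {-1/6, -1/92, 5/81, 2/5, ℯ, 5⋅π}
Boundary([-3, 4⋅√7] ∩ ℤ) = {-3, -2, …, 10}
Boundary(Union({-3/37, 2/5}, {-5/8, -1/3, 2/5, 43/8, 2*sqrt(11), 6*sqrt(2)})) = {-5/8, -1/3, -3/37, 2/5, 43/8, 2*sqrt(11), 6*sqrt(2)}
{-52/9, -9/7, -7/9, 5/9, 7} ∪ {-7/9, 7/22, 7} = {-52/9, -9/7, -7/9, 7/22, 5/9, 7}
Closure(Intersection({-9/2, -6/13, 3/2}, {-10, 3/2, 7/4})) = {3/2}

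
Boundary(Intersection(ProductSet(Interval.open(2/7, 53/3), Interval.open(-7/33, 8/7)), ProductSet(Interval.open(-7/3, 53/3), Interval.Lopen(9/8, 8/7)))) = Union(ProductSet({2/7, 53/3}, Interval(9/8, 8/7)), ProductSet(Interval(2/7, 53/3), {9/8, 8/7}))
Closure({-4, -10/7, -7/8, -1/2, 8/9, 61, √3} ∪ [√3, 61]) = {-4, -10/7, -7/8, -1/2, 8/9} ∪ [√3, 61]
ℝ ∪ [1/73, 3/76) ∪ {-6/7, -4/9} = (-∞, ∞)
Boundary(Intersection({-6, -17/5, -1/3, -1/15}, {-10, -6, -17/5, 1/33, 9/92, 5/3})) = {-6, -17/5}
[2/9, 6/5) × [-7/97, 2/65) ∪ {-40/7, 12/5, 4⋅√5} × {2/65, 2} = ([2/9, 6/5) × [-7/97, 2/65)) ∪ ({-40/7, 12/5, 4⋅√5} × {2/65, 2})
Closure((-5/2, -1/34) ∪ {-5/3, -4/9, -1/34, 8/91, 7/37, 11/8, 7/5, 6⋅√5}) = [-5/2, -1/34] ∪ {8/91, 7/37, 11/8, 7/5, 6⋅√5}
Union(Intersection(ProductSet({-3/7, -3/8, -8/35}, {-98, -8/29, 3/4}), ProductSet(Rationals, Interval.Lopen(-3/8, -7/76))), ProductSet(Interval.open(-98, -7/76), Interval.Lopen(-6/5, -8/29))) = ProductSet(Interval.open(-98, -7/76), Interval.Lopen(-6/5, -8/29))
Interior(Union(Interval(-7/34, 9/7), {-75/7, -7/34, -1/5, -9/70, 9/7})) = Interval.open(-7/34, 9/7)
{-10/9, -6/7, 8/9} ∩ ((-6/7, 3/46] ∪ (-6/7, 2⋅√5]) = {8/9}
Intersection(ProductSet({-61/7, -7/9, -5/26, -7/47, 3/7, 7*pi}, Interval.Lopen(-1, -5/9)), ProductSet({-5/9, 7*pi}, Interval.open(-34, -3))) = EmptySet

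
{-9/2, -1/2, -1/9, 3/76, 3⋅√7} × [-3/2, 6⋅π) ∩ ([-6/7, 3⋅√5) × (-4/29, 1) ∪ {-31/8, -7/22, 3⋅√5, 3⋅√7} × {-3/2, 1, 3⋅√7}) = ({-1/2, -1/9, 3/76} × (-4/29, 1)) ∪ ({3⋅√7} × {-3/2, 1, 3⋅√7})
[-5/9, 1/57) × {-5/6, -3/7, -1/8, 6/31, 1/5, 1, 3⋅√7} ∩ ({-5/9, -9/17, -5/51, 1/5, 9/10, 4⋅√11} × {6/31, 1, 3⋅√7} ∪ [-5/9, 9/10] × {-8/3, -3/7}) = ([-5/9, 1/57) × {-3/7}) ∪ ({-5/9, -9/17, -5/51} × {6/31, 1, 3⋅√7})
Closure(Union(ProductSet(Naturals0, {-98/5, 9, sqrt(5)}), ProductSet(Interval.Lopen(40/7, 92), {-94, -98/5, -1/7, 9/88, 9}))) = Union(ProductSet(Interval(40/7, 92), {-94, -98/5, -1/7, 9/88, 9}), ProductSet(Naturals0, {-98/5, 9, sqrt(5)}))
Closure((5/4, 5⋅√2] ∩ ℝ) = [5/4, 5⋅√2]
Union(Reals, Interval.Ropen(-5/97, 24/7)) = Interval(-oo, oo)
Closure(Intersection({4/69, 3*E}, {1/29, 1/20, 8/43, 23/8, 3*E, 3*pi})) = {3*E}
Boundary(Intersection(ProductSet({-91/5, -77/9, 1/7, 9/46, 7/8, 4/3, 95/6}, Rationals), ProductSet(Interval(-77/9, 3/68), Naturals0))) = ProductSet({-77/9}, Naturals0)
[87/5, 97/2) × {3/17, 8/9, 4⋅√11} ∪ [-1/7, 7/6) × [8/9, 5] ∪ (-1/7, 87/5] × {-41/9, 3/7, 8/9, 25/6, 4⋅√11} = ([-1/7, 7/6) × [8/9, 5]) ∪ ([87/5, 97/2) × {3/17, 8/9, 4⋅√11}) ∪ ((-1/7, 87/5] × {-41/9, 3/7, 8/9, 25/6, 4⋅√11})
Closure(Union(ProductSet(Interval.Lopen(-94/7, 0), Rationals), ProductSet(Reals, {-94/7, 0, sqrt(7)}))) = Union(ProductSet(Interval(-94/7, 0), Reals), ProductSet(Reals, {-94/7, 0, sqrt(7)}))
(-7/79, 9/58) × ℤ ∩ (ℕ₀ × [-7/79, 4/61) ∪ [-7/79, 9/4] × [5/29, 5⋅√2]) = ({0} × {0}) ∪ ((-7/79, 9/58) × {1, 2, …, 7})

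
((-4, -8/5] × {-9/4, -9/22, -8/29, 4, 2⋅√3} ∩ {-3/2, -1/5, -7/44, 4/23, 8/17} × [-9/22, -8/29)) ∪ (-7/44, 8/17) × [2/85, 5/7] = (-7/44, 8/17) × [2/85, 5/7]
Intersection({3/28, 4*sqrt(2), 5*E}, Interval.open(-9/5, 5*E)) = {3/28, 4*sqrt(2)}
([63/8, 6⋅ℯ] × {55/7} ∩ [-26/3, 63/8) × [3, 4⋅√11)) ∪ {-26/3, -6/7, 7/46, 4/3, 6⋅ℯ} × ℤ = {-26/3, -6/7, 7/46, 4/3, 6⋅ℯ} × ℤ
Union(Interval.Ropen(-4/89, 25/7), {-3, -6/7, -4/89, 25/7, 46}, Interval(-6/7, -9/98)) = Union({-3, 46}, Interval(-6/7, -9/98), Interval(-4/89, 25/7))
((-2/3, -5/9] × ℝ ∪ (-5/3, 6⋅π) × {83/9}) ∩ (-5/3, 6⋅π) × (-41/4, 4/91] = (-2/3, -5/9] × (-41/4, 4/91]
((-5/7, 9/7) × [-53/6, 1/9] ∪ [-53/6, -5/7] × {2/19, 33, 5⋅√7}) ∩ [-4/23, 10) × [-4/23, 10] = [-4/23, 9/7) × [-4/23, 1/9]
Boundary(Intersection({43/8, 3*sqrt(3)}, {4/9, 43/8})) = {43/8}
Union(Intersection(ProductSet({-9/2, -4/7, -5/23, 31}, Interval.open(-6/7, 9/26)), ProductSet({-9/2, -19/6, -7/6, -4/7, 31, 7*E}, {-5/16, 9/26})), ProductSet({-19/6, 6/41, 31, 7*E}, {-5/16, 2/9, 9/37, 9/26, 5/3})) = Union(ProductSet({-9/2, -4/7, 31}, {-5/16}), ProductSet({-19/6, 6/41, 31, 7*E}, {-5/16, 2/9, 9/37, 9/26, 5/3}))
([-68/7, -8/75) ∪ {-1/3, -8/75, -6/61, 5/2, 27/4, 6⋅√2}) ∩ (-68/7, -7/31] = (-68/7, -7/31]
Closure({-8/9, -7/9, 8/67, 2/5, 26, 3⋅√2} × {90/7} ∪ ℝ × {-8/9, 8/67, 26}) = (ℝ × {-8/9, 8/67, 26}) ∪ ({-8/9, -7/9, 8/67, 2/5, 26, 3⋅√2} × {90/7})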